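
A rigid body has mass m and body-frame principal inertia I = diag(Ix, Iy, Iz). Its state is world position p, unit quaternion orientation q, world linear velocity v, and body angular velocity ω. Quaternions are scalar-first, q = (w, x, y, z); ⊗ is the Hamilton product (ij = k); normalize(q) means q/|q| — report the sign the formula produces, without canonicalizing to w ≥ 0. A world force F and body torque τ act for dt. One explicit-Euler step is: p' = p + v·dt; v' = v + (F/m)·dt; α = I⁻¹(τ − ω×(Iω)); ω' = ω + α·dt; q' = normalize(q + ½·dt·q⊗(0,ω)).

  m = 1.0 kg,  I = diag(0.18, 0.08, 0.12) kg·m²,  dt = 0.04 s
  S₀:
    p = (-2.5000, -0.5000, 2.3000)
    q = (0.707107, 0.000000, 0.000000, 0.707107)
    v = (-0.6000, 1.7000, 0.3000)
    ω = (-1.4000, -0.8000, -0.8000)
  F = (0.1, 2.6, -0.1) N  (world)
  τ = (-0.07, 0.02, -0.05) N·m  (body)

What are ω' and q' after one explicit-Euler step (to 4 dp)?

(τ − ω×Iω)/I = (-0.5311, -0.5900, 0.5167)
ω' = ω + α·dt = (-1.4212, -0.8236, -0.7793)
Hamilton product q⊗(0,ω) = (0.5656856, -0.4242642, -1.5556354, -0.5656856)
q + ½dt·q⊗(0,ω), renormalized = (0.7180, -0.0085, -0.0311, 0.6953)

ω' = (-1.4212, -0.8236, -0.7793)
q' = (0.7180, -0.0085, -0.0311, 0.6953)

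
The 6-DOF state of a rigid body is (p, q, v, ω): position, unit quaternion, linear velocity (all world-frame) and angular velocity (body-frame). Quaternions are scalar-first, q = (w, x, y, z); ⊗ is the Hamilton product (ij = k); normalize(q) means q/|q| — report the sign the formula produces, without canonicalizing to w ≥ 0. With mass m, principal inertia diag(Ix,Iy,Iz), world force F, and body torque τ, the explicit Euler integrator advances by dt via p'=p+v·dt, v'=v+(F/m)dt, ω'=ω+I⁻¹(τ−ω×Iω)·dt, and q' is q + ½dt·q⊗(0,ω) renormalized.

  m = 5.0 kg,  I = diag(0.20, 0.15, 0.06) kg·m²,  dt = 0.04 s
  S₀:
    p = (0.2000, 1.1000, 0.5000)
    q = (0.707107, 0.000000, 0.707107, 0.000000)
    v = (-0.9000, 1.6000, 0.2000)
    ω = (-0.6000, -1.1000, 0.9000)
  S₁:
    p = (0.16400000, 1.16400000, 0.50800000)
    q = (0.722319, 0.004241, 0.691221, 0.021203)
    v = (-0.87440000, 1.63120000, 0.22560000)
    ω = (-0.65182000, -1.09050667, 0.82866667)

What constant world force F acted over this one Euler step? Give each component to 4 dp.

F = (3.2000, 3.9000, 3.2000)

v₁ − v₀ = (0.02560000, 0.03120000, 0.02560000)
applied force F = (3.2000, 3.9000, 3.2000)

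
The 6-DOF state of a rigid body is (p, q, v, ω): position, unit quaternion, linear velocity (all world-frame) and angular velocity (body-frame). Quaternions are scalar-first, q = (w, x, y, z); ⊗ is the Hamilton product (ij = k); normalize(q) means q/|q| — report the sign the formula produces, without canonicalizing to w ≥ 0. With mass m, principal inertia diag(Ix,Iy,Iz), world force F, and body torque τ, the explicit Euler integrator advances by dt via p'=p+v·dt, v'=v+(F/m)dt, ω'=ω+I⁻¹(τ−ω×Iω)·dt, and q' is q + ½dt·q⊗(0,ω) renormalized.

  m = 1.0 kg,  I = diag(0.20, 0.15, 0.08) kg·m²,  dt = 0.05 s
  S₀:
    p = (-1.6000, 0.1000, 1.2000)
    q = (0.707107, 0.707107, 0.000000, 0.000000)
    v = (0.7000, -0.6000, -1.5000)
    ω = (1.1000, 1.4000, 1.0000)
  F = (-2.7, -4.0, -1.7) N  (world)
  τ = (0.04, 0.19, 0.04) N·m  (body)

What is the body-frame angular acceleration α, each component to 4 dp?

α = (0.6900, 0.3867, 1.4625)

ω×(Iω) gyroscopic = (-0.0980, 0.1320, -0.0770)
α = I⁻¹(τ − ω×Iω) = (0.6900, 0.3867, 1.4625)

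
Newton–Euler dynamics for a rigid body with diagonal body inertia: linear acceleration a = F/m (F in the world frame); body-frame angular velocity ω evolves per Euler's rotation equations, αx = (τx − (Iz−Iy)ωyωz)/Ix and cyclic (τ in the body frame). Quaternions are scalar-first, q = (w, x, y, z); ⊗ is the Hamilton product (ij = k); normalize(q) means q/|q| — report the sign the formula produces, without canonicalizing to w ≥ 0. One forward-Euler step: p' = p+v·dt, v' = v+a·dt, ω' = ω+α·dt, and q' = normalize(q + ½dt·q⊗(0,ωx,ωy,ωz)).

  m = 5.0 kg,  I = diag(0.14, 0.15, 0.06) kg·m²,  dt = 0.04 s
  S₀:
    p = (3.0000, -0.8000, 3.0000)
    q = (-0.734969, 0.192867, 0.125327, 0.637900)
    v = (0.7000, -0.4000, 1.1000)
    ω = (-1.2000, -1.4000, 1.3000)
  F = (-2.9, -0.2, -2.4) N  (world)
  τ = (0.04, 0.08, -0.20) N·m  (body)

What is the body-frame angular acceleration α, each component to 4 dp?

α = (-0.8843, 1.3653, -3.6133)

precession coupling ω×(Iω) = (0.1638, -0.1248, 0.0168)
(τ − ω×Iω)/I = (-0.8843, 1.3653, -3.6133)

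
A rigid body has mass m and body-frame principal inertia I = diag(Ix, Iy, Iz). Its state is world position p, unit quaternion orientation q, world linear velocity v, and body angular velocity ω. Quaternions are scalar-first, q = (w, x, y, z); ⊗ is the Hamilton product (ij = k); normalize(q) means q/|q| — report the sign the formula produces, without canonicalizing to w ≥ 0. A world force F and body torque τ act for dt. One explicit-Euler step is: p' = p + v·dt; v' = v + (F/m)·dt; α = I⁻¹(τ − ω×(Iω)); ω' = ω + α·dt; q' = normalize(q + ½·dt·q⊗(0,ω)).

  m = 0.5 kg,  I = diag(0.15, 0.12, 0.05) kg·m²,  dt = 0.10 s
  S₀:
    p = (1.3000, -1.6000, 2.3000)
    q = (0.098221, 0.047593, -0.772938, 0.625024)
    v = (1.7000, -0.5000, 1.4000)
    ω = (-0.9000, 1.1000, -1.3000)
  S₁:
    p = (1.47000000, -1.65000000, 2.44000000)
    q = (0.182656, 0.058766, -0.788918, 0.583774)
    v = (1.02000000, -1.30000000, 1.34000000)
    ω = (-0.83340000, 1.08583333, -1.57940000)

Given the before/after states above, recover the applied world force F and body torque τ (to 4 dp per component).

F = (-3.4000, -4.0000, -0.3000)
τ = (0.2000, 0.1000, -0.1100)

v₁ − v₀ = (-0.68000000, -0.80000000, -0.06000000)
m·(v₁−v₀)/dt = (-3.4000, -4.0000, -0.3000)
rate change Δω = (0.06660000, -0.01416667, -0.27940000)
precession coupling = (0.1001, 0.1170, 0.0297)
I·α + gyro = (0.2000, 0.1000, -0.1100)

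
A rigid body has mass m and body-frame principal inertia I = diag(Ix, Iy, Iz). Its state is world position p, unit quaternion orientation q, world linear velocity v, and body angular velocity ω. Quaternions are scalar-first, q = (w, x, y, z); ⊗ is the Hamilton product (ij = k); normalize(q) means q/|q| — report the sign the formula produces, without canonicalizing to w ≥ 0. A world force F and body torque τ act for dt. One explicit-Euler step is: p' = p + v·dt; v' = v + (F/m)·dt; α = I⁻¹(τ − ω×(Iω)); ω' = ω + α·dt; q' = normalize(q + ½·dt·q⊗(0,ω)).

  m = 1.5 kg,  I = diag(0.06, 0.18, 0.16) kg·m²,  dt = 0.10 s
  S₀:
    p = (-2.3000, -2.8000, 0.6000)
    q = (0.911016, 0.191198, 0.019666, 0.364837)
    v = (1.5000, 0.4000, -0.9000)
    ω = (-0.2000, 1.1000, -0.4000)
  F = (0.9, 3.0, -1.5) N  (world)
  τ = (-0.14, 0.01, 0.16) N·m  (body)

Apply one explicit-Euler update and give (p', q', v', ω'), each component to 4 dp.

p + v·dt = (-2.1500, -2.7600, 0.5100)
new velocity v' = (1.5600, 0.6000, -1.0000)
gyro term ω×Iω = (0.0088, -0.0080, -0.0264)
(τ − ω×Iω)/I = (-2.4800, 0.1000, 1.1650)
ω + α·dt = (-0.4480, 1.1100, -0.2835)
2q̇ = q⊗(0,ω) = (0.1625418, -0.5913903, 1.0056294, -0.1501554)
updated quaternion q' = (0.9175, 0.1613, 0.0698, 0.3567)

p' = (-2.1500, -2.7600, 0.5100)
q' = (0.9175, 0.1613, 0.0698, 0.3567)
v' = (1.5600, 0.6000, -1.0000)
ω' = (-0.4480, 1.1100, -0.2835)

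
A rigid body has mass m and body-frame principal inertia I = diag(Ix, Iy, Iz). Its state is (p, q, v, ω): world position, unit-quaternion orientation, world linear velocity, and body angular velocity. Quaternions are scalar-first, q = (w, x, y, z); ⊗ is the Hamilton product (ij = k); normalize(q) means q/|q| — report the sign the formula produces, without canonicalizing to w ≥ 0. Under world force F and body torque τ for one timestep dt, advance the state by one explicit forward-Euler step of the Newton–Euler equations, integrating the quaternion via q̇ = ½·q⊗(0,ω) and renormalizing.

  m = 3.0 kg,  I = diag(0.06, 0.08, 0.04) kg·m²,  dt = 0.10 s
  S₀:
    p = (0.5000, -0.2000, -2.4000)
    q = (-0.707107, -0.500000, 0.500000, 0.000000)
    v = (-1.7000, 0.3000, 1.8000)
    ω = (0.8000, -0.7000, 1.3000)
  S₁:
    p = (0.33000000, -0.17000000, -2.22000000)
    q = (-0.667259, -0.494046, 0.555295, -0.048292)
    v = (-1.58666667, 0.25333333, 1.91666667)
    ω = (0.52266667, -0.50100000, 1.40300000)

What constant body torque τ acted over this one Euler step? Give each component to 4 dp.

τ = (-0.1300, 0.1800, 0.0300)

Δω = ω₁−ω₀ = (-0.27733333, 0.19900000, 0.10300000)
τ = I·(Δω/dt) + ω₀×(Iω₀) = (-0.1300, 0.1800, 0.0300)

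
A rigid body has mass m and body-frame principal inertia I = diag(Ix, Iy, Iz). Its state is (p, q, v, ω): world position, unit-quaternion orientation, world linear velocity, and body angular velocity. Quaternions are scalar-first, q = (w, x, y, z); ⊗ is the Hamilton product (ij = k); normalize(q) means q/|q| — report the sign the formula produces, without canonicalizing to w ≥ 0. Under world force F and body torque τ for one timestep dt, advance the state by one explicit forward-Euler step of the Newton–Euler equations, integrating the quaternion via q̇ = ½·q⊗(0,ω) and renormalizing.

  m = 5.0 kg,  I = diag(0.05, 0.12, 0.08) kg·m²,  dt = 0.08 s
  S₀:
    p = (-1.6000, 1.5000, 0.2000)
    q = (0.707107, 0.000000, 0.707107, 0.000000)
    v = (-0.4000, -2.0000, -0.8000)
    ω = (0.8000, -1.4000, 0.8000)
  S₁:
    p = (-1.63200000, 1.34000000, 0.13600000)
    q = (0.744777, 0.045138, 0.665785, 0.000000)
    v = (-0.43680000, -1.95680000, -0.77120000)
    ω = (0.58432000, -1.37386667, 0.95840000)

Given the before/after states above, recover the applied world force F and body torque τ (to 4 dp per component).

Δω = ω₁−ω₀ = (-0.21568000, 0.02613333, 0.15840000)
τ = I·(Δω/dt) + ω₀×(Iω₀) = (-0.0900, 0.0200, 0.0800)
v₁ − v₀ = (-0.03680000, 0.04320000, 0.02880000)
applied force F = (-2.3000, 2.7000, 1.8000)

F = (-2.3000, 2.7000, 1.8000)
τ = (-0.0900, 0.0200, 0.0800)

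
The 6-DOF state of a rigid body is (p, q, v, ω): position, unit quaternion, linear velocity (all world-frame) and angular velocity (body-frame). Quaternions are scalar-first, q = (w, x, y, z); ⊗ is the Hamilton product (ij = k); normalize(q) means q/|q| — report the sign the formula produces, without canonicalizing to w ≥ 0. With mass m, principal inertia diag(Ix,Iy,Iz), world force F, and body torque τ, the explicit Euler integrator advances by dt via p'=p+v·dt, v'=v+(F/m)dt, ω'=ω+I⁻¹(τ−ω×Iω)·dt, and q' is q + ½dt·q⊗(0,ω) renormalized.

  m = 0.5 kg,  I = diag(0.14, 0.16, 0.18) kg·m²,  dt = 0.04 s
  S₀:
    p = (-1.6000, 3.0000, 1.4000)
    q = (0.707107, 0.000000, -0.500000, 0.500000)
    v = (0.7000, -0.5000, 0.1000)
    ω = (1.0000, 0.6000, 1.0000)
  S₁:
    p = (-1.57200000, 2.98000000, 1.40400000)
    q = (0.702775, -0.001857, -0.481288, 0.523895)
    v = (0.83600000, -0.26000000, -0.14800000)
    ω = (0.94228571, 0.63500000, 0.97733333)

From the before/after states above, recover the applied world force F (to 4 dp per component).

F = (1.7000, 3.0000, -3.1000)

Δv = v₁−v₀ = (0.13600000, 0.24000000, -0.24800000)
applied force F = (1.7000, 3.0000, -3.1000)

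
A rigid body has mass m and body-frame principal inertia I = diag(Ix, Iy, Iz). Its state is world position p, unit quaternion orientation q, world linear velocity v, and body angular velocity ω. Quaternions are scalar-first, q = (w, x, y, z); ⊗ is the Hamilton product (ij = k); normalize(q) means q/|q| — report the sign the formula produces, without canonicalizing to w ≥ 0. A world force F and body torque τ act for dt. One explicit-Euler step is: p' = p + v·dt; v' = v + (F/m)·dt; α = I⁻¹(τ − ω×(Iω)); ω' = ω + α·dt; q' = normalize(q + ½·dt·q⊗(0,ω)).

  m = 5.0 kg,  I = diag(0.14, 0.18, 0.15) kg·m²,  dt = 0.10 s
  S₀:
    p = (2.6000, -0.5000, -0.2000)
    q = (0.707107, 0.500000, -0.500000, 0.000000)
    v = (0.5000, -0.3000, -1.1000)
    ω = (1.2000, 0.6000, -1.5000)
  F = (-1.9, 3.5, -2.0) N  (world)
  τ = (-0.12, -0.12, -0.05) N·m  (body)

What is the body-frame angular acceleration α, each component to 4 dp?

α = (-1.0500, -0.7667, -0.5253)

precession coupling ω×(Iω) = (0.0270, 0.0180, 0.0288)
α = I⁻¹(τ − ω×Iω) = (-1.0500, -0.7667, -0.5253)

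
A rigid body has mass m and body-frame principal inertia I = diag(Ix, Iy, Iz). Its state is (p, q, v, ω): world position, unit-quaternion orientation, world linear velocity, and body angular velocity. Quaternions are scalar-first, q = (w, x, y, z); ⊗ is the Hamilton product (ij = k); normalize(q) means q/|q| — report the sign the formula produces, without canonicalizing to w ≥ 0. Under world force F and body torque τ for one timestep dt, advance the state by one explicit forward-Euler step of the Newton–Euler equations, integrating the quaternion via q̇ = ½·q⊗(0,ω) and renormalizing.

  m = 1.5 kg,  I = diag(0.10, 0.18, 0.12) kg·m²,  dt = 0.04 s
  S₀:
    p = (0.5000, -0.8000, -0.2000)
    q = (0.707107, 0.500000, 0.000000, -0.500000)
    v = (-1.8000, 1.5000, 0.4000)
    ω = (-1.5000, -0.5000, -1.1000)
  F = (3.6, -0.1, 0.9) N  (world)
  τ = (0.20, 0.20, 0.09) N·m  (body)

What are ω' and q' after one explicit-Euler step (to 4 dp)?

ω×(Iω) gyroscopic = (-0.0330, -0.0330, 0.0600)
angular accel α = (2.3300, 1.2944, 0.2500)
ω' = ω + α·dt = (-1.4068, -0.4482, -1.0900)
q⊗(0,ω) = (0.2000000, -1.3106605, 0.9464465, -1.0278177)
q + ½dt·q⊗(0,ω), renormalized = (0.7106, 0.4734, 0.0189, -0.5202)

ω' = (-1.4068, -0.4482, -1.0900)
q' = (0.7106, 0.4734, 0.0189, -0.5202)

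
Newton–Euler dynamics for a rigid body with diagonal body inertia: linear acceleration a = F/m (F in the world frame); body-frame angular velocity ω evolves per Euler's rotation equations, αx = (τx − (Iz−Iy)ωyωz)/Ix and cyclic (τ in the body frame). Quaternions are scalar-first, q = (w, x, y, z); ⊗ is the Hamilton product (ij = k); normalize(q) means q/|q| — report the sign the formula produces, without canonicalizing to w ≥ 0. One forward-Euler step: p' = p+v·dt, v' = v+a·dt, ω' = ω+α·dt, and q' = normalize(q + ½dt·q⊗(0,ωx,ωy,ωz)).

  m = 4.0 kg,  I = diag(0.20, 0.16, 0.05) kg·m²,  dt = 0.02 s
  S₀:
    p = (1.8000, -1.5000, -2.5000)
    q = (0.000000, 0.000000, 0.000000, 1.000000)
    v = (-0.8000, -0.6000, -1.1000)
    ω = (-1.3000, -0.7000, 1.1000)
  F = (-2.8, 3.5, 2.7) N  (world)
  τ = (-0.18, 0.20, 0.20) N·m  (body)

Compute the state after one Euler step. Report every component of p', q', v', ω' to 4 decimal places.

p' = (1.7840, -1.5120, -2.5220)
q' = (-0.0110, 0.0070, -0.0130, 0.9998)
v' = (-0.8140, -0.5825, -1.0865)
ω' = (-1.3265, -0.6482, 1.1946)

ω×(Iω) gyroscopic = (0.0847, -0.2145, -0.0364)
α = I⁻¹(τ − ω×Iω) = (-1.3235, 2.5906, 4.7280)
new body rate ω' = (-1.3265, -0.6482, 1.1946)
Hamilton product q⊗(0,ω) = (-1.1000000, 0.7000000, -1.3000000, 0.0000000)
updated quaternion q' = (-0.0110, 0.0070, -0.0130, 0.9998)
linear accel F/m = (-0.7000, 0.8750, 0.6750)
p' = p + v·dt = (1.7840, -1.5120, -2.5220)
v' = v + a·dt = (-0.8140, -0.5825, -1.0865)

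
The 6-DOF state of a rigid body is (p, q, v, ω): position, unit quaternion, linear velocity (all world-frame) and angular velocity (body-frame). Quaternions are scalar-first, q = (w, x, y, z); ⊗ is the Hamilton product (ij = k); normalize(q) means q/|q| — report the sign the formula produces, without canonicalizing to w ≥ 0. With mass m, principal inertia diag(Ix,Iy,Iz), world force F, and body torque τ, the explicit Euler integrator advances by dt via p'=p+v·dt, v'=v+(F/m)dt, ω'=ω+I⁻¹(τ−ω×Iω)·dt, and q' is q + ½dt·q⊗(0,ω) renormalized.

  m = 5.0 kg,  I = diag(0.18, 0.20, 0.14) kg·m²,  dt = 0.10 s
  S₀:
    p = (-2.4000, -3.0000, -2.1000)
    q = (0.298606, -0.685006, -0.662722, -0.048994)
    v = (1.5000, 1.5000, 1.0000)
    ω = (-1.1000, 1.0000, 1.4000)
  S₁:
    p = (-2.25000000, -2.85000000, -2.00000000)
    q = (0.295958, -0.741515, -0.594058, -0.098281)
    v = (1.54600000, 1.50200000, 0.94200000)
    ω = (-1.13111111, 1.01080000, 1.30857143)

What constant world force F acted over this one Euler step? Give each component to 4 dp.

Δv = v₁−v₀ = (0.04600000, 0.00200000, -0.05800000)
applied force F = (2.3000, 0.1000, -2.9000)

F = (2.3000, 0.1000, -2.9000)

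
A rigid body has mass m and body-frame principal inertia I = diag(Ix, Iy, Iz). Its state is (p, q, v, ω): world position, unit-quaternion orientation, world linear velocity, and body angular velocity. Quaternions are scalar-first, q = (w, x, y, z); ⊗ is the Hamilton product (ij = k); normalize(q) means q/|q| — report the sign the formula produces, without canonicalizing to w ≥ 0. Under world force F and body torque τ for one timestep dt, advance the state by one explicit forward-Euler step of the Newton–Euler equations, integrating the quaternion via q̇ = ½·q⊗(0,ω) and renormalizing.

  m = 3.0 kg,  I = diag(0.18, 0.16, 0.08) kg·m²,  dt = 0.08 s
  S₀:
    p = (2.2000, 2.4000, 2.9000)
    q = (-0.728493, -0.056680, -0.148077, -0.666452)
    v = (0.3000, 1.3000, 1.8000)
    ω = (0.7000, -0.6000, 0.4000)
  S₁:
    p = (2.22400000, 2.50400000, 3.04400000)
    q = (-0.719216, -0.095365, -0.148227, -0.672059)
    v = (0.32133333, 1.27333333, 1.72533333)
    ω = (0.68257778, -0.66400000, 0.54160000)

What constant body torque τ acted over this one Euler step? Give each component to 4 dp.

rate change Δω = (-0.01742222, -0.06400000, 0.14160000)
gyro term ω₀×Iω₀ = (0.0192, 0.0280, 0.0084)
I·α + gyro = (-0.0200, -0.1000, 0.1500)

τ = (-0.0200, -0.1000, 0.1500)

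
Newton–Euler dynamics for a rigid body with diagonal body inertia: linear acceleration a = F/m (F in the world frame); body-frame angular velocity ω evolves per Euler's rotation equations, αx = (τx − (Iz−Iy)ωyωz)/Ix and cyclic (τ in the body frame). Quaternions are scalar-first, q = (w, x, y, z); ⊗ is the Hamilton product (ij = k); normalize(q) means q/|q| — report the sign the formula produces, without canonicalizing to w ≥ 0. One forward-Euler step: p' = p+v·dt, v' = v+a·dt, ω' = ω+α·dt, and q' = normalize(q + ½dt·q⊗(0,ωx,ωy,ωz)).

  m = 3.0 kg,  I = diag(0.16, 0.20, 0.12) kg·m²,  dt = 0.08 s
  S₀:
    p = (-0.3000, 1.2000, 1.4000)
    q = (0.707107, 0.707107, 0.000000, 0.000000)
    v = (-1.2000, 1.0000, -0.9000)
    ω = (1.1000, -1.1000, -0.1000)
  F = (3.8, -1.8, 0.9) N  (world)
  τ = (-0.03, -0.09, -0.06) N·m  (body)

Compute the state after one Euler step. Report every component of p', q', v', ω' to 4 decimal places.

α = I⁻¹(τ − ω×Iω) = (-0.1325, -0.4280, -0.0967)
ω + α·dt = (1.0894, -1.1342, -0.1077)
q⊗(0,ω) = (-0.7778177, 0.7778177, -0.7071070, -0.8485284)
q' = normalize(q + ½dt·q⊗(0,ω)) = (0.6747, 0.7368, -0.0282, -0.0339)
a = F/m = (1.2667, -0.6000, 0.3000)
p' = p + v·dt = (-0.3960, 1.2800, 1.3280)
v + (F/m)dt = (-1.0987, 0.9520, -0.8760)

p' = (-0.3960, 1.2800, 1.3280)
q' = (0.6747, 0.7368, -0.0282, -0.0339)
v' = (-1.0987, 0.9520, -0.8760)
ω' = (1.0894, -1.1342, -0.1077)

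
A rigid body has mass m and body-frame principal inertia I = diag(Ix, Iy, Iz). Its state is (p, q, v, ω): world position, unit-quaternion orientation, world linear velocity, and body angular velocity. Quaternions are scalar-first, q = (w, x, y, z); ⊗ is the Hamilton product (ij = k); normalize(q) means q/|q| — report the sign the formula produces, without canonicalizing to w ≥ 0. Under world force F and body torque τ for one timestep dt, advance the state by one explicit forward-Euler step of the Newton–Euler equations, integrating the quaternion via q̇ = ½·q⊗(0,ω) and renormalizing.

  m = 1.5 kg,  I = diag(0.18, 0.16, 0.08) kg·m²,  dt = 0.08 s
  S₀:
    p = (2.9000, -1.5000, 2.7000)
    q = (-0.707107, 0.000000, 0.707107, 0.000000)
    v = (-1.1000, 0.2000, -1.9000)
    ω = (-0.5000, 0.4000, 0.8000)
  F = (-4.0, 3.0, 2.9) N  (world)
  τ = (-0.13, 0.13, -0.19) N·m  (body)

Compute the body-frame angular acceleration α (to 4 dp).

α = (-0.5800, 1.0625, -2.4250)

gyro term ω×Iω = (-0.0256, -0.0400, 0.0040)
α = I⁻¹(τ − ω×Iω) = (-0.5800, 1.0625, -2.4250)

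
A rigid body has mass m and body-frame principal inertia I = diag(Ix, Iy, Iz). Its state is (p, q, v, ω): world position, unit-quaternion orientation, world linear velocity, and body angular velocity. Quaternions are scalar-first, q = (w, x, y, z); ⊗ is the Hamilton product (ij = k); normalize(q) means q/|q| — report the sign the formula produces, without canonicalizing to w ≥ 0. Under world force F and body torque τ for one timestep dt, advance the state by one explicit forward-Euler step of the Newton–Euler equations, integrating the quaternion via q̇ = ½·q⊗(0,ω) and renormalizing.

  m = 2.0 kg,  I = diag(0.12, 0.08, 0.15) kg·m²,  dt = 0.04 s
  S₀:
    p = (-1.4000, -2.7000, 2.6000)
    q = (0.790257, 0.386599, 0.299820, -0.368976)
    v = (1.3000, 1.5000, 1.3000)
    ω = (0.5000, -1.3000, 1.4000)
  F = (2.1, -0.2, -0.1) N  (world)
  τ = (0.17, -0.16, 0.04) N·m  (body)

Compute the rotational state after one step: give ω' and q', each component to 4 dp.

precession coupling ω×(Iω) = (-0.1274, -0.0210, 0.0260)
(τ − ω×Iω)/I = (2.4783, -1.7375, 0.0933)
new body rate ω' = (0.5991, -1.3695, 1.4037)
Hamilton product q⊗(0,ω) = (0.7130329, 0.3352077, -1.7530607, 0.4538711)
q + ½dt·q⊗(0,ω), renormalized = (0.8039, 0.3930, 0.2646, -0.3596)

ω' = (0.5991, -1.3695, 1.4037)
q' = (0.8039, 0.3930, 0.2646, -0.3596)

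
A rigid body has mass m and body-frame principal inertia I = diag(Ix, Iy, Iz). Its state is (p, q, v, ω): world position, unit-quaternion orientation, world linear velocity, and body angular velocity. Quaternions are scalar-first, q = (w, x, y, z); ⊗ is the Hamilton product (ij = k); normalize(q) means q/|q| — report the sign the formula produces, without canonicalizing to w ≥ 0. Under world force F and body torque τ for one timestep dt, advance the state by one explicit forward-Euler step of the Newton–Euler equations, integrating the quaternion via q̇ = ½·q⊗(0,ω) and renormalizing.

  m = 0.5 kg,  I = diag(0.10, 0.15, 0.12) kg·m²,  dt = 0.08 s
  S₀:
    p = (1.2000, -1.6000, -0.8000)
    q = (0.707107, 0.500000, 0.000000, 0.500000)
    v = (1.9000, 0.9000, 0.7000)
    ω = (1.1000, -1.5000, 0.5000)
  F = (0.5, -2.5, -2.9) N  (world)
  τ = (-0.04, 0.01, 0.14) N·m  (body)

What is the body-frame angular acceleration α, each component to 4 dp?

α = (-0.6250, 0.1400, 1.8542)

precession coupling ω×(Iω) = (0.0225, -0.0110, -0.0825)
α = I⁻¹(τ − ω×Iω) = (-0.6250, 0.1400, 1.8542)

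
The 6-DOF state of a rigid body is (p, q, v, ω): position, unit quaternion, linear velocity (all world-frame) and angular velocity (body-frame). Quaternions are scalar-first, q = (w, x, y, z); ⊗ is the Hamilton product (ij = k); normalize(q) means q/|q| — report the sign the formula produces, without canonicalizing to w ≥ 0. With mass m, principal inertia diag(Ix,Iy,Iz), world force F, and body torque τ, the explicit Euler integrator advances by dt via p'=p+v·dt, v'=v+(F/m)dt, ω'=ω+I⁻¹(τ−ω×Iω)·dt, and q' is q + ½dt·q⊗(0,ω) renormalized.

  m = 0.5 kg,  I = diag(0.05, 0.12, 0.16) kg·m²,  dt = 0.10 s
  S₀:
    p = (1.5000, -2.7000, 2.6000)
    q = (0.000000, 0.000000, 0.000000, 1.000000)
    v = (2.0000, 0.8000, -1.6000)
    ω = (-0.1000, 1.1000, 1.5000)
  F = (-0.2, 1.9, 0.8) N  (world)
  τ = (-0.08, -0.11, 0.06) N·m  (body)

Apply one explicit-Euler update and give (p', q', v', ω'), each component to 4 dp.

p' = (1.7000, -2.6200, 2.4400)
q' = (-0.0747, -0.0548, -0.0050, 0.9957)
v' = (1.9600, 1.1800, -1.4400)
ω' = (-0.3920, 0.9946, 1.5423)

p' = p + v·dt = (1.7000, -2.6200, 2.4400)
new velocity v' = (1.9600, 1.1800, -1.4400)
α = I⁻¹(τ − ω×Iω) = (-2.9200, -1.0542, 0.4231)
ω' = ω + α·dt = (-0.3920, 0.9946, 1.5423)
Hamilton product q⊗(0,ω) = (-1.5000000, -1.1000000, -0.1000000, 0.0000000)
q' = normalize(q + ½dt·q⊗(0,ω)) = (-0.0747, -0.0548, -0.0050, 0.9957)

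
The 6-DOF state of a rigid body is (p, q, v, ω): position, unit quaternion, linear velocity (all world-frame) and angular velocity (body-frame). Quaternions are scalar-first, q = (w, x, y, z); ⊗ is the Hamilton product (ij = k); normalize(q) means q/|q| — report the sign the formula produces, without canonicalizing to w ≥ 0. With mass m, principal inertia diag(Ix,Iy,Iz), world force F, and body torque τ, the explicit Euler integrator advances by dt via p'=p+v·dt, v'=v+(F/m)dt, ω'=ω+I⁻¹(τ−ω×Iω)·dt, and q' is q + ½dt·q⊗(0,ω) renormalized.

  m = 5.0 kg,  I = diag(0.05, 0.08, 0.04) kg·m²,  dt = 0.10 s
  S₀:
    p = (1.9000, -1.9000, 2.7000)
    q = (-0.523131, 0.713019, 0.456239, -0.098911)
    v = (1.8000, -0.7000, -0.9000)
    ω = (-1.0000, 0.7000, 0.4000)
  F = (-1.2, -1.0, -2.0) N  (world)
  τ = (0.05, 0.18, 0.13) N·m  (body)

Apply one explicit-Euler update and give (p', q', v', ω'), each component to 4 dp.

precession coupling ω×(Iω) = (-0.0112, -0.0040, -0.0210)
α = I⁻¹(τ − ω×Iω) = (1.2240, 2.3000, 3.7750)
ω' = ω + α·dt = (-0.8776, 0.9300, 0.7775)
q⊗(0,ω) = (0.4332161, 0.7748643, -0.5524883, 0.7460999)
updated quaternion q' = (-0.5004, 0.7502, 0.4277, -0.0615)
linear accel F/m = (-0.2400, -0.2000, -0.4000)
new position p' = (2.0800, -1.9700, 2.6100)
new velocity v' = (1.7760, -0.7200, -0.9400)

p' = (2.0800, -1.9700, 2.6100)
q' = (-0.5004, 0.7502, 0.4277, -0.0615)
v' = (1.7760, -0.7200, -0.9400)
ω' = (-0.8776, 0.9300, 0.7775)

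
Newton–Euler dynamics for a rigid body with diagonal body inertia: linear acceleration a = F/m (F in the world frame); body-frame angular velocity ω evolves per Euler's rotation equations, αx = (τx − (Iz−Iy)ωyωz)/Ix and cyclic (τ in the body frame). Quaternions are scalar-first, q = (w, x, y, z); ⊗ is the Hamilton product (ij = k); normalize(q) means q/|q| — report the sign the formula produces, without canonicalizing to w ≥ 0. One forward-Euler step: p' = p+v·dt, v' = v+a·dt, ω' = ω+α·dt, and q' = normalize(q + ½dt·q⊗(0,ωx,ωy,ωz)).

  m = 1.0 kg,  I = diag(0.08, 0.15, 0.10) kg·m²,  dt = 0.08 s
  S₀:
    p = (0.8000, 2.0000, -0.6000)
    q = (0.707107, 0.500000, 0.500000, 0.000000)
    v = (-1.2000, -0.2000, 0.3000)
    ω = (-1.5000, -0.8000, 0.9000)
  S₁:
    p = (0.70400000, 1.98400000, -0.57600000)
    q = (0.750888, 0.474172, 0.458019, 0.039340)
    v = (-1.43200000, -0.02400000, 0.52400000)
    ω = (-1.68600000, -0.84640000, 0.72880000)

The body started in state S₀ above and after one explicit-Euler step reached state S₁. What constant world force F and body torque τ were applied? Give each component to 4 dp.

F = (-2.9000, 2.2000, 2.8000)
τ = (-0.1500, -0.0600, -0.1300)

v₁ − v₀ = (-0.23200000, 0.17600000, 0.22400000)
applied force F = (-2.9000, 2.2000, 2.8000)
Δω = ω₁−ω₀ = (-0.18600000, -0.04640000, -0.17120000)
precession coupling = (0.0360, 0.0270, 0.0840)
I·α + gyro = (-0.1500, -0.0600, -0.1300)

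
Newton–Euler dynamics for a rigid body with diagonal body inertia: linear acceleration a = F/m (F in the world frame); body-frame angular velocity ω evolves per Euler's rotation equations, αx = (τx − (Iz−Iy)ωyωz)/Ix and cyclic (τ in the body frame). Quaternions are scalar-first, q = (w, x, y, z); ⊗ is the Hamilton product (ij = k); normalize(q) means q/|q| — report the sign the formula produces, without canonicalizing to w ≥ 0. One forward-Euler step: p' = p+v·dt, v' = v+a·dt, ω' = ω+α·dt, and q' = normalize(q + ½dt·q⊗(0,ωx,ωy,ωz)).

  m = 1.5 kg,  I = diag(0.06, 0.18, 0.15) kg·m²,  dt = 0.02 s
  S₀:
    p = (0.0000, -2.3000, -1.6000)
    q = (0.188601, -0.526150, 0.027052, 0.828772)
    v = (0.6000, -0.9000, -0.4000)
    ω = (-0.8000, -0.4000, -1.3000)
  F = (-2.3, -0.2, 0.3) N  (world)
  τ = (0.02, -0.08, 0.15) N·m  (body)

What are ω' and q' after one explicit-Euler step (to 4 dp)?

α = I⁻¹(τ − ω×Iω) = (0.5933, 0.0756, 0.7440)
ω + α·dt = (-0.7881, -0.3985, -1.2851)
Hamilton product q⊗(0,ω) = (0.6673044, 0.1454604, -1.4224530, -0.0130797)
q + ½dt·q⊗(0,ω), renormalized = (0.1952, -0.5246, 0.0128, 0.8285)

ω' = (-0.7881, -0.3985, -1.2851)
q' = (0.1952, -0.5246, 0.0128, 0.8285)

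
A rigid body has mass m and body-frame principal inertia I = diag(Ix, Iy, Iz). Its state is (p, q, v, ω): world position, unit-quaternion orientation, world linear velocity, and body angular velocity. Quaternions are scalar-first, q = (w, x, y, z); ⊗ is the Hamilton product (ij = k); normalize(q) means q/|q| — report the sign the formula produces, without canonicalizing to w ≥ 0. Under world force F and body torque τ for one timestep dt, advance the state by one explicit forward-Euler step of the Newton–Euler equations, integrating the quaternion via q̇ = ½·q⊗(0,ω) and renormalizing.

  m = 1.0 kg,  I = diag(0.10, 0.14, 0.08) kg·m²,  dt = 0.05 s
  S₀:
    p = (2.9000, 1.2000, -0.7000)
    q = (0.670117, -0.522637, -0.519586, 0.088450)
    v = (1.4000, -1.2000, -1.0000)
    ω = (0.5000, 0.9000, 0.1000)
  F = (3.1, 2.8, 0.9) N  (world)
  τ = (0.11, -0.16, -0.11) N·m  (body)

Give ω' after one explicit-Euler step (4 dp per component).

ω' = (0.5577, 0.8425, 0.0200)

precession coupling ω×(Iω) = (-0.0054, 0.0010, 0.0180)
angular accel α = (1.1540, -1.1500, -1.6000)
new body rate ω' = (0.5577, 0.8425, 0.0200)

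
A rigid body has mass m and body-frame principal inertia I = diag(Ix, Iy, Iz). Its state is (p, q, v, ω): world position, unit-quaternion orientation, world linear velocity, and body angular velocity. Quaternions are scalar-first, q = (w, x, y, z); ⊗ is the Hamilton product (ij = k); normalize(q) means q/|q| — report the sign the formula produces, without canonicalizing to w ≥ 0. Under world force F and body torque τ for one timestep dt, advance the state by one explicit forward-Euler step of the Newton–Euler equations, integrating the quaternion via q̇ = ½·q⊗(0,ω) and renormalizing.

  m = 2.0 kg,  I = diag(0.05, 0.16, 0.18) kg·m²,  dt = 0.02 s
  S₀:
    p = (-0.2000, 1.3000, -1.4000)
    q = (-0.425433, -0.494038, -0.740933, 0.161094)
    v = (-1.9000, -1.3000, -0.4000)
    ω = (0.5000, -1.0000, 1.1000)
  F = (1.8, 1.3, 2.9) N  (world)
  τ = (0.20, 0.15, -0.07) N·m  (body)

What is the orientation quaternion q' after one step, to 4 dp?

q' = (-0.4321, -0.5026, -0.7303, 0.1650)

q⊗(0,ω) = (-0.6711174, -0.8666488, 1.0494218, 0.3965282)
q + ½dt·q⊗(0,ω), renormalized = (-0.4321, -0.5026, -0.7303, 0.1650)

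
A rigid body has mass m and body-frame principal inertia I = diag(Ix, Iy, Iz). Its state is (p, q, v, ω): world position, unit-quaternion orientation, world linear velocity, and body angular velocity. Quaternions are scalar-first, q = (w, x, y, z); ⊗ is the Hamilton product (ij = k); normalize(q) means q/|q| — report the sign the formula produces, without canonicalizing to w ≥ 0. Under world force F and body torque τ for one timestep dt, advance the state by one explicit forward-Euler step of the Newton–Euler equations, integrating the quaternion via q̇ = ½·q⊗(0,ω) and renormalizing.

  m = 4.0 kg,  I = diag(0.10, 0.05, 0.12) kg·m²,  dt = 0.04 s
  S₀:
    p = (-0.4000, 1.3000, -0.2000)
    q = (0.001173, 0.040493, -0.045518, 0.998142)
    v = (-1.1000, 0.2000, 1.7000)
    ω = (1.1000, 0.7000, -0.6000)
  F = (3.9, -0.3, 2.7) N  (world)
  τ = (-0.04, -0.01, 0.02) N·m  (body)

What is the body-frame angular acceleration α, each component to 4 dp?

gyro term ω×Iω = (-0.0294, 0.0132, -0.0385)
angular accel α = (-0.1060, -0.4640, 0.4875)

α = (-0.1060, -0.4640, 0.4875)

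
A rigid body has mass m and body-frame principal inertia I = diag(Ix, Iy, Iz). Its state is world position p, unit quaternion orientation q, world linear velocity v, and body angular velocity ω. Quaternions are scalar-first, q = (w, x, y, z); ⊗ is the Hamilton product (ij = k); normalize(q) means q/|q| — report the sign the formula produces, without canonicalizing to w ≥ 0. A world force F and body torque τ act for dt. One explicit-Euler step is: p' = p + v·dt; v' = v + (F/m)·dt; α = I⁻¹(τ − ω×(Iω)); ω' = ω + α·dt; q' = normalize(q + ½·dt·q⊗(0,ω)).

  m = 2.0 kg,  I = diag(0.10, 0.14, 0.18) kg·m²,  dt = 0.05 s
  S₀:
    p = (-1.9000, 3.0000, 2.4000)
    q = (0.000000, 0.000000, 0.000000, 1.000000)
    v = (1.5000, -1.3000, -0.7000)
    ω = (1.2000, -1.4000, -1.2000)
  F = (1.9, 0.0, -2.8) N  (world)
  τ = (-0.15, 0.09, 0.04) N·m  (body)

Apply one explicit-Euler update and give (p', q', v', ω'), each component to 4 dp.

a = F/m = (0.9500, 0.0000, -1.4000)
new position p' = (-1.8250, 2.9350, 2.3650)
new velocity v' = (1.5475, -1.3000, -0.7700)
gyro term ω×Iω = (0.0672, 0.1152, -0.0672)
(τ − ω×Iω)/I = (-2.1720, -0.1800, 0.5956)
ω + α·dt = (1.0914, -1.4090, -1.1702)
2q̇ = q⊗(0,ω) = (1.2000000, 1.4000000, 1.2000000, 0.0000000)
q + ½dt·q⊗(0,ω), renormalized = (0.0300, 0.0349, 0.0300, 0.9985)

p' = (-1.8250, 2.9350, 2.3650)
q' = (0.0300, 0.0349, 0.0300, 0.9985)
v' = (1.5475, -1.3000, -0.7700)
ω' = (1.0914, -1.4090, -1.1702)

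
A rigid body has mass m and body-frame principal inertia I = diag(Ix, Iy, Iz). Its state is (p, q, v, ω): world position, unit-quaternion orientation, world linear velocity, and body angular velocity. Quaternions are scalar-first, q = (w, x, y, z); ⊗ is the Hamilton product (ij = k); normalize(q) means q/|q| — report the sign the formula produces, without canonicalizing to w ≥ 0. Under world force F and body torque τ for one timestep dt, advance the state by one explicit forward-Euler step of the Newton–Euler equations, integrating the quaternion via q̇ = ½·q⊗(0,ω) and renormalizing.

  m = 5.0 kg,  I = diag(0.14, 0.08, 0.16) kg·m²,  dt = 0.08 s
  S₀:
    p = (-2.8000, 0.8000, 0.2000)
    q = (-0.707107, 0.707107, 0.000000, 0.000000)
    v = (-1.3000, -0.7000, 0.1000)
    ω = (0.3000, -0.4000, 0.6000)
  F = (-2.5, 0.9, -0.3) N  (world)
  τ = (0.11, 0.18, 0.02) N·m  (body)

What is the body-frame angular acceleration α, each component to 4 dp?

precession coupling ω×(Iω) = (-0.0192, -0.0036, 0.0072)
(τ − ω×Iω)/I = (0.9229, 2.2950, 0.0800)

α = (0.9229, 2.2950, 0.0800)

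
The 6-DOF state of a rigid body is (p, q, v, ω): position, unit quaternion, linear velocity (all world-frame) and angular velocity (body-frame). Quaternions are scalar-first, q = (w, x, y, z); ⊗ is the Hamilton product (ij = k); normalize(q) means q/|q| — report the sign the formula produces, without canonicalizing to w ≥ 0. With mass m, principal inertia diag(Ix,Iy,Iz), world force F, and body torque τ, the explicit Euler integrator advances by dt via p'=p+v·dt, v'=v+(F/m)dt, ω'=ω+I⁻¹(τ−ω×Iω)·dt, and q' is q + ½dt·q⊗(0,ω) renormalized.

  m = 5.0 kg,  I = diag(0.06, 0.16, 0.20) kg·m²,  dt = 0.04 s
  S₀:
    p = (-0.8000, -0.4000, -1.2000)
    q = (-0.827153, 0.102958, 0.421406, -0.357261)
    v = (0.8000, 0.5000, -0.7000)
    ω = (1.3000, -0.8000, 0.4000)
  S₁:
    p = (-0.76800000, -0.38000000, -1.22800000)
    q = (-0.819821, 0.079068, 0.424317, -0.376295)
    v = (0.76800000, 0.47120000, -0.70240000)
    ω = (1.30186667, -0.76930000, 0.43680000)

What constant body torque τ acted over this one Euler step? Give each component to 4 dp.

Δω = ω₁−ω₀ = (0.00186667, 0.03070000, 0.03680000)
precession coupling = (-0.0128, -0.0728, -0.1040)
τ = I·(Δω/dt) + ω₀×(Iω₀) = (-0.0100, 0.0500, 0.0800)

τ = (-0.0100, 0.0500, 0.0800)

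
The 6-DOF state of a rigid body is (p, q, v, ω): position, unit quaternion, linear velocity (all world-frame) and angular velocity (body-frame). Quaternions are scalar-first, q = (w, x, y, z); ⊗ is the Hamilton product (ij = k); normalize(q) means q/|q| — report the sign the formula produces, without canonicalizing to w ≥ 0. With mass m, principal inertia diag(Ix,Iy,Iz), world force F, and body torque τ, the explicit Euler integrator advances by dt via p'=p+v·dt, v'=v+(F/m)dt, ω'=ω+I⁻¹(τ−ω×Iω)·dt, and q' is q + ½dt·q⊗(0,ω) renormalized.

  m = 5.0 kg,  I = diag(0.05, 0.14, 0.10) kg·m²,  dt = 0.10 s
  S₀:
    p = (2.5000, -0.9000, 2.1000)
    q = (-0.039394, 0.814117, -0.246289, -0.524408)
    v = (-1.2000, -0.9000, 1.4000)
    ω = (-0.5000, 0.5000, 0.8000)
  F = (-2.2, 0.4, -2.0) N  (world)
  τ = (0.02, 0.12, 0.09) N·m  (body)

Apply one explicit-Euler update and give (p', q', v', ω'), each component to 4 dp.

linear accel F/m = (-0.4400, 0.0800, -0.4000)
new position p' = (2.3800, -0.9900, 2.2400)
v' = v + a·dt = (-1.2440, -0.8920, 1.3600)
(τ − ω×Iω)/I = (0.7200, 0.7143, 1.1250)
ω' = ω + α·dt = (-0.4280, 0.5714, 0.9125)
Hamilton product q⊗(0,ω) = (0.9497294, 0.0848698, -0.4087866, 0.2523988)
updated quaternion q' = (0.0081, 0.8172, -0.2663, -0.5111)

p' = (2.3800, -0.9900, 2.2400)
q' = (0.0081, 0.8172, -0.2663, -0.5111)
v' = (-1.2440, -0.8920, 1.3600)
ω' = (-0.4280, 0.5714, 0.9125)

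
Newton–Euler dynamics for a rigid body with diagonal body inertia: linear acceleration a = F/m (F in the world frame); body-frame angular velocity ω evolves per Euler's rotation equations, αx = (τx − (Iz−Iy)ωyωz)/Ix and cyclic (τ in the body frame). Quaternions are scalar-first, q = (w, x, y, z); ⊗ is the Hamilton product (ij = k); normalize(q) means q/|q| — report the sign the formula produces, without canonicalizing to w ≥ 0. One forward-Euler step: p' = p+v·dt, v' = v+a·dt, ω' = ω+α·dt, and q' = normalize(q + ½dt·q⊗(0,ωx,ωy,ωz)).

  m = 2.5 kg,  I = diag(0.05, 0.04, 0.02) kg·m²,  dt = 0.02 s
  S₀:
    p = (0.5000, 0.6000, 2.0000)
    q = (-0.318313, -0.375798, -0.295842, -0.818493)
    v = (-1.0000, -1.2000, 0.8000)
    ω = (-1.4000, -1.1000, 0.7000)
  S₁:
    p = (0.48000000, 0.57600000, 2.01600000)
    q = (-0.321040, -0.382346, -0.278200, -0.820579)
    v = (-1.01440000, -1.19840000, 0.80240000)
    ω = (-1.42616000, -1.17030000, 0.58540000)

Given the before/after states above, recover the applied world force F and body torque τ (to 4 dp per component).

F = (-1.8000, 0.2000, 0.3000)
τ = (-0.0500, -0.1700, -0.1300)

rate change Δω = (-0.02616000, -0.07030000, -0.11460000)
gyro term ω₀×Iω₀ = (0.0154, -0.0294, -0.0154)
applied torque τ = (-0.0500, -0.1700, -0.1300)
v₁ − v₀ = (-0.01440000, 0.00160000, 0.00240000)
m·(v₁−v₀)/dt = (-1.8000, 0.2000, 0.3000)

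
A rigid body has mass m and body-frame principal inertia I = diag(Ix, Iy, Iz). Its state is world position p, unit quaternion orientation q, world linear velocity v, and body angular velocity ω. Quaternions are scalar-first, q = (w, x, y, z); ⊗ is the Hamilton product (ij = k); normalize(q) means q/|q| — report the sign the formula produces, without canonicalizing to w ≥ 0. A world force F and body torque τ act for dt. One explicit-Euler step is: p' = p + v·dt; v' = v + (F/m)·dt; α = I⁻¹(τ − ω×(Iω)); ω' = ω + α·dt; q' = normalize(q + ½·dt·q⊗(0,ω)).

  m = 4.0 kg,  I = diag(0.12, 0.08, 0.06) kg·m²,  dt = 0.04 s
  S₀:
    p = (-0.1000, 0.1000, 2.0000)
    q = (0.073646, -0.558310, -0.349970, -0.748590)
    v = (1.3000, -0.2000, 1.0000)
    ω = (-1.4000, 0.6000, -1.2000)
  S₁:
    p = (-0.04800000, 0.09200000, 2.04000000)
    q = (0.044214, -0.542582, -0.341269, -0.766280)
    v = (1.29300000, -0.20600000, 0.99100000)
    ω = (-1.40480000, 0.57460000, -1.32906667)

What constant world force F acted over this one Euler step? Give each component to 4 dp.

F = (-0.7000, -0.6000, -0.9000)

velocity change Δv = (-0.00700000, -0.00600000, -0.00900000)
F = m·Δv/dt = (-0.7000, -0.6000, -0.9000)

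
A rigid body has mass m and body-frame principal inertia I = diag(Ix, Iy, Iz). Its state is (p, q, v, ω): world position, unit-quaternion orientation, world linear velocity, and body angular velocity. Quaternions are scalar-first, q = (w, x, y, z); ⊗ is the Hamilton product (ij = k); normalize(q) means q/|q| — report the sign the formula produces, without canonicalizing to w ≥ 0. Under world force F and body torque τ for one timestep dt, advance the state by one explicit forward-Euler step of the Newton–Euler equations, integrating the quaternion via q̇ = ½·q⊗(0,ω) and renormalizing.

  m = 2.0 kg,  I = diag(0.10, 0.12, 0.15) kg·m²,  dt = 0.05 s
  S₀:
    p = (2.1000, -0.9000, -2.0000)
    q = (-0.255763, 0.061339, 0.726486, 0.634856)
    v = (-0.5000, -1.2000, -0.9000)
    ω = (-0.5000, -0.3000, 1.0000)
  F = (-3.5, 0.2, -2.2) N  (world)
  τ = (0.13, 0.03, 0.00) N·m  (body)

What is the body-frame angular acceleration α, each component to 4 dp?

ω×(Iω) gyroscopic = (-0.0090, 0.0250, 0.0030)
(τ − ω×Iω)/I = (1.3900, 0.0417, -0.0200)

α = (1.3900, 0.0417, -0.0200)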